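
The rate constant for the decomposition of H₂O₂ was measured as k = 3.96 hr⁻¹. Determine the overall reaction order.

first order (1)

Step 1: The units of k for an nth-order reaction are (concentration)^(1-n)·(time)⁻¹.
Step 2: Here k has units hr⁻¹, so the concentration exponent is 0.
Step 3: 1 - n = 0 ⇒ n = 1. The reaction is first order.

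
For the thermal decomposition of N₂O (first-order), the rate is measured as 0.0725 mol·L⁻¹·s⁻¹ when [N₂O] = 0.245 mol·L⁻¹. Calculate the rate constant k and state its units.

0.2959 s⁻¹

Step 1: rate = k[N₂O]^1, so k = rate / [N₂O]^1.
Step 2: k = 0.0725 / (0.245)^1 = 0.0725 / 0.245.
Step 3: k = 0.2959 s⁻¹.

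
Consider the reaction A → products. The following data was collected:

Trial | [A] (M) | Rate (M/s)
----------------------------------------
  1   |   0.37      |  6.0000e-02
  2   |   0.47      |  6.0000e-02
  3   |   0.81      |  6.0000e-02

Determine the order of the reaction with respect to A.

zeroth order (0)

Step 1: Compare trials - when concentration changes, rate stays constant.
Step 2: rate₂/rate₁ = 6.0000e-02/6.0000e-02 = 1
Step 3: [A]₂/[A]₁ = 0.47/0.37 = 1.27
Step 4: Since rate ratio ≈ (conc ratio)^0, the reaction is zeroth order.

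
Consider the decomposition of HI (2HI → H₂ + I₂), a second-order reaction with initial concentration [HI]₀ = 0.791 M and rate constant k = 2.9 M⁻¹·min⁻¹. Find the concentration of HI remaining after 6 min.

0.05358 M

Step 1: For a second-order reaction: 1/[HI] = 1/[HI]₀ + kt
Step 2: 1/[HI] = 1/0.791 + 2.9 × 6
Step 3: 1/[HI] = 1.264 + 17.4 = 18.66
Step 4: [HI] = 1/18.66 = 0.05358 M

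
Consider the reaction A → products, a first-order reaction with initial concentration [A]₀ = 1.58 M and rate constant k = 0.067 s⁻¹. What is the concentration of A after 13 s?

0.6613 M

Step 1: For a first-order reaction: [A] = [A]₀ × e^(-kt)
Step 2: [A] = 1.58 × e^(-0.067 × 13)
Step 3: [A] = 1.58 × e^(-0.871)
Step 4: [A] = 1.58 × 0.418533 = 0.6613 M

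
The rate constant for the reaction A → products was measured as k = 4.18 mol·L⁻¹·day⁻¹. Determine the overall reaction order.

zeroth order (0)

Step 1: The units of k for an nth-order reaction are (concentration)^(1-n)·(time)⁻¹.
Step 2: Here k has units mol·L⁻¹·day⁻¹, so the concentration exponent is 1.
Step 3: 1 - n = 1 ⇒ n = 0. The reaction is zeroth order.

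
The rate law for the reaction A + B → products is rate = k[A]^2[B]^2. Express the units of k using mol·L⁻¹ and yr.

(mol·L⁻¹)⁻³·yr⁻¹

Step 1: Overall order = 2 + 2 = 4.
Step 2: rate has units mol·L⁻¹·yr⁻¹; [A]^2[B]^2 has units (mol·L⁻¹)^4.
Step 3: k = rate/([A]^2[B]^2), so units of k = (mol·L⁻¹)^(1-4)·yr⁻¹ = (mol·L⁻¹)⁻³·yr⁻¹.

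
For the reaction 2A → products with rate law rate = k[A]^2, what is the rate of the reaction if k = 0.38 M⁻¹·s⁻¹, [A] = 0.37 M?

0.05202 M/s

Step 1: Identify the rate law: rate = k[A]^2
Step 2: Substitute values: rate = 0.38 × (0.37)^2
Step 3: Calculate: rate = 0.38 × 0.1369 = 0.052022 M/s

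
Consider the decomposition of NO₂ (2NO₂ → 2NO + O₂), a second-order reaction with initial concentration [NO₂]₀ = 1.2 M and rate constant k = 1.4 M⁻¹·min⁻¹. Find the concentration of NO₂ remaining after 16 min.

0.04304 M

Step 1: For a second-order reaction: 1/[NO₂] = 1/[NO₂]₀ + kt
Step 2: 1/[NO₂] = 1/1.2 + 1.4 × 16
Step 3: 1/[NO₂] = 0.8333 + 22.4 = 23.23
Step 4: [NO₂] = 1/23.23 = 0.04304 M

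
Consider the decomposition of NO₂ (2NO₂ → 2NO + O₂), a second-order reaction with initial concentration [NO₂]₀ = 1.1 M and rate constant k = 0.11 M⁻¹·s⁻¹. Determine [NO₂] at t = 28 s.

0.2507 M

Step 1: For a second-order reaction: 1/[NO₂] = 1/[NO₂]₀ + kt
Step 2: 1/[NO₂] = 1/1.1 + 0.11 × 28
Step 3: 1/[NO₂] = 0.9091 + 3.08 = 3.989
Step 4: [NO₂] = 1/3.989 = 0.2507 M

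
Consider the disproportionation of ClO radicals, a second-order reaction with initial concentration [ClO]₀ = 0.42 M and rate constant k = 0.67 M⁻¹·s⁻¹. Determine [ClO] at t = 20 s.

0.06337 M

Step 1: For a second-order reaction: 1/[ClO] = 1/[ClO]₀ + kt
Step 2: 1/[ClO] = 1/0.42 + 0.67 × 20
Step 3: 1/[ClO] = 2.381 + 13.4 = 15.78
Step 4: [ClO] = 1/15.78 = 0.06337 M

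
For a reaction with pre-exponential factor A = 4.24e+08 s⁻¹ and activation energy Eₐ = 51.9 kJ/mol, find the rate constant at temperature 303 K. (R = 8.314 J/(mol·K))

4.79e-01 s⁻¹

Step 1: Use the Arrhenius equation: k = A × exp(-Eₐ/RT)
Step 2: Convert Eₐ to J/mol: 51.9 kJ/mol = 51900 J/mol
Step 3: Calculate the exponent: -Eₐ/(RT) = -51900/(8.314 × 303) = -20.60225
Step 4: k = 4.24e+08 × exp(-20.60225)
Step 5: k = 4.24e+08 × 1.12864e-09 = 4.7854e-01 s⁻¹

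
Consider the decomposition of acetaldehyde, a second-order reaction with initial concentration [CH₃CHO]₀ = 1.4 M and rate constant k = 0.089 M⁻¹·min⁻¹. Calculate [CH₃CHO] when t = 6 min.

0.8011 M

Step 1: For a second-order reaction: 1/[CH₃CHO] = 1/[CH₃CHO]₀ + kt
Step 2: 1/[CH₃CHO] = 1/1.4 + 0.089 × 6
Step 3: 1/[CH₃CHO] = 0.7143 + 0.534 = 1.248
Step 4: [CH₃CHO] = 1/1.248 = 0.8011 M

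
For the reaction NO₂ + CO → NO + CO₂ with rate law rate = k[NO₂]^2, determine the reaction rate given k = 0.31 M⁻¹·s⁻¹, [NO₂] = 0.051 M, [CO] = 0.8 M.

0.0008063 M/s

Step 1: The rate law is rate = k[NO₂]^2
Step 2: Note that the rate does not depend on [CO] (zero order in CO).
Step 3: rate = 0.31 × (0.051)^2 = 0.00080631 M/s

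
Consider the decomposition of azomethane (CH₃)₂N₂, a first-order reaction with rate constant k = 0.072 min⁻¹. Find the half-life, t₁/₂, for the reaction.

9.627 min

Step 1: For a first-order reaction, t₁/₂ = ln(2)/k
Step 2: t₁/₂ = ln(2)/0.072
Step 3: t₁/₂ = 0.6931/0.072 = 9.627 min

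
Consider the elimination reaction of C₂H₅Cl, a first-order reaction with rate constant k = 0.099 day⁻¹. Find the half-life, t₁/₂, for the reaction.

7.001 day

Step 1: For a first-order reaction, t₁/₂ = ln(2)/k
Step 2: t₁/₂ = ln(2)/0.099
Step 3: t₁/₂ = 0.6931/0.099 = 7.001 day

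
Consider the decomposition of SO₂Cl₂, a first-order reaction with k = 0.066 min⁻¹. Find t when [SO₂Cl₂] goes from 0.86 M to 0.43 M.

10.5 min

Step 1: For first-order: t = ln([SO₂Cl₂]₀/[SO₂Cl₂])/k
Step 2: t = ln(0.86/0.43)/0.066
Step 3: t = ln(2)/0.066
Step 4: t = 0.6931/0.066 = 10.5 min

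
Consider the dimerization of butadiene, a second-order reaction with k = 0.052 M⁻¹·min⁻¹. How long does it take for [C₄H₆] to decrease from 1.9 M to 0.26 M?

63.84 min

Step 1: For second-order: t = (1/[C₄H₆] - 1/[C₄H₆]₀)/k
Step 2: t = (1/0.26 - 1/1.9)/0.052
Step 3: t = (3.846 - 0.5263)/0.052
Step 4: t = 3.32/0.052 = 63.84 min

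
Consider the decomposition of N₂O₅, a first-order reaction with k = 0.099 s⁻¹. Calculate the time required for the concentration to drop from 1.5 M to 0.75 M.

7.001 s

Step 1: For first-order: t = ln([N₂O₅]₀/[N₂O₅])/k
Step 2: t = ln(1.5/0.75)/0.099
Step 3: t = ln(2)/0.099
Step 4: t = 0.6931/0.099 = 7.001 s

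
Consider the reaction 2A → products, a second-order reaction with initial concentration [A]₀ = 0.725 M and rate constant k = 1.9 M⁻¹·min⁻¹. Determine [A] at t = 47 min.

0.01103 M

Step 1: For a second-order reaction: 1/[A] = 1/[A]₀ + kt
Step 2: 1/[A] = 1/0.725 + 1.9 × 47
Step 3: 1/[A] = 1.379 + 89.3 = 90.68
Step 4: [A] = 1/90.68 = 0.01103 M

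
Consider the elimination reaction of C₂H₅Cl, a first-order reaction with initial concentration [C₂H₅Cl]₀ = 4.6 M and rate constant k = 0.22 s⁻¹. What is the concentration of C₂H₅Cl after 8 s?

0.7914 M

Step 1: For a first-order reaction: [C₂H₅Cl] = [C₂H₅Cl]₀ × e^(-kt)
Step 2: [C₂H₅Cl] = 4.6 × e^(-0.22 × 8)
Step 3: [C₂H₅Cl] = 4.6 × e^(-1.76)
Step 4: [C₂H₅Cl] = 4.6 × 0.172045 = 0.7914 M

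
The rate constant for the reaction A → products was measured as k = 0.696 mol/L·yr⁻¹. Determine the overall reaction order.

zeroth order (0)

Step 1: The units of k for an nth-order reaction are (concentration)^(1-n)·(time)⁻¹.
Step 2: Here k has units mol/L·yr⁻¹, so the concentration exponent is 1.
Step 3: 1 - n = 1 ⇒ n = 0. The reaction is zeroth order.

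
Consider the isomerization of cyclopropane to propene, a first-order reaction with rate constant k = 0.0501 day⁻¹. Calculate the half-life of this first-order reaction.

13.84 day

Step 1: For a first-order reaction, t₁/₂ = ln(2)/k
Step 2: t₁/₂ = ln(2)/0.0501
Step 3: t₁/₂ = 0.6931/0.0501 = 13.84 day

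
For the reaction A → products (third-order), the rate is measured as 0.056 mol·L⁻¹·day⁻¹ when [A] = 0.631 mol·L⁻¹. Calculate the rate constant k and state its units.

0.2229 (mol·L⁻¹)⁻²·day⁻¹

Step 1: rate = k[A]^3, so k = rate / [A]^3.
Step 2: k = 0.056 / (0.631)^3 = 0.056 / 0.2512.
Step 3: k = 0.2229 (mol·L⁻¹)⁻²·day⁻¹.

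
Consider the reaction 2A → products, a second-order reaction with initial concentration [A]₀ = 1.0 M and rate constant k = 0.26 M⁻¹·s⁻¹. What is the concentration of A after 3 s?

0.5618 M

Step 1: For a second-order reaction: 1/[A] = 1/[A]₀ + kt
Step 2: 1/[A] = 1/1.0 + 0.26 × 3
Step 3: 1/[A] = 1 + 0.78 = 1.78
Step 4: [A] = 1/1.78 = 0.5618 M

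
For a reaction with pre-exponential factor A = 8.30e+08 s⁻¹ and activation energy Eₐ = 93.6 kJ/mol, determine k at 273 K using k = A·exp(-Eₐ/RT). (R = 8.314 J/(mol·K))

1.02e-09 s⁻¹

Step 1: Use the Arrhenius equation: k = A × exp(-Eₐ/RT)
Step 2: Convert Eₐ to J/mol: 93.6 kJ/mol = 93600 J/mol
Step 3: Calculate the exponent: -Eₐ/(RT) = -93600/(8.314 × 273) = -41.23853
Step 4: k = 8.30e+08 × exp(-41.23853)
Step 5: k = 8.30e+08 × 1.23122e-18 = 1.0219e-09 s⁻¹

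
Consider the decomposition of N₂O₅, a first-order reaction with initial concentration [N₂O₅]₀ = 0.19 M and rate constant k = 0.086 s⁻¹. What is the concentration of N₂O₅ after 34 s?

0.01021 M

Step 1: For a first-order reaction: [N₂O₅] = [N₂O₅]₀ × e^(-kt)
Step 2: [N₂O₅] = 0.19 × e^(-0.086 × 34)
Step 3: [N₂O₅] = 0.19 × e^(-2.924)
Step 4: [N₂O₅] = 0.19 × 0.0537184 = 0.01021 M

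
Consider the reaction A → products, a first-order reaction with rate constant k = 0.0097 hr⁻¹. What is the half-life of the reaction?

71.46 hr

Step 1: For a first-order reaction, t₁/₂ = ln(2)/k
Step 2: t₁/₂ = ln(2)/0.0097
Step 3: t₁/₂ = 0.6931/0.0097 = 71.46 hr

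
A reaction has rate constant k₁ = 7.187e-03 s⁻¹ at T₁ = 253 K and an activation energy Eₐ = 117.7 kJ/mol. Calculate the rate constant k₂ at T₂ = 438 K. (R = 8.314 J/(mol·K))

1.321e+08 s⁻¹

Step 1: Use the two-temperature Arrhenius form: ln(k₂/k₁) = -Eₐ/R × (1/T₂ - 1/T₁)
Step 2: Convert Eₐ to J/mol: 117.7 kJ/mol = 117700 J/mol
Step 3: 1/T₂ - 1/T₁ = 1/438 - 1/253 = -1.669464e-03 K⁻¹
Step 4: ln(k₂/k₁) = -117700/8.314 × -1.669464e-03 = 23.63434
Step 5: k₂ = k₁ × exp(23.63434) = 7.187e-03 × 1.83765e+10 = 1.321e+08 s⁻¹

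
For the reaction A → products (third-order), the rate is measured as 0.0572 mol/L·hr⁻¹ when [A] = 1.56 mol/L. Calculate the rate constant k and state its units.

0.01507 (mol/L)⁻²·hr⁻¹

Step 1: rate = k[A]^3, so k = rate / [A]^3.
Step 2: k = 0.0572 / (1.56)^3 = 0.0572 / 3.796.
Step 3: k = 0.01507 (mol/L)⁻²·hr⁻¹.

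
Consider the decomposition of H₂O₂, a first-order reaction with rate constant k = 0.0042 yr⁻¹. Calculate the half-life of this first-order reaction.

165 yr

Step 1: For a first-order reaction, t₁/₂ = ln(2)/k
Step 2: t₁/₂ = ln(2)/0.0042
Step 3: t₁/₂ = 0.6931/0.0042 = 165 yr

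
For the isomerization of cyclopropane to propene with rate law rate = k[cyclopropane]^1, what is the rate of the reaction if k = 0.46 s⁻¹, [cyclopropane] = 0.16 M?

0.0736 M/s

Step 1: Identify the rate law: rate = k[cyclopropane]^1
Step 2: Substitute values: rate = 0.46 × (0.16)^1
Step 3: Calculate: rate = 0.46 × 0.16 = 0.0736 M/s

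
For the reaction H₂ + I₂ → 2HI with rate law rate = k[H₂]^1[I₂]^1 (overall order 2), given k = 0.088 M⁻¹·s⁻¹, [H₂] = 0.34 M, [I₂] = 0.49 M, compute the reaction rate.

0.01466 M/s

Step 1: The rate law is rate = k[H₂]^1[I₂]^1, overall order = 1+1 = 2
Step 2: Substitute values: rate = 0.088 × (0.34)^1 × (0.49)^1
Step 3: rate = 0.088 × 0.34 × 0.49 = 0.0146608 M/s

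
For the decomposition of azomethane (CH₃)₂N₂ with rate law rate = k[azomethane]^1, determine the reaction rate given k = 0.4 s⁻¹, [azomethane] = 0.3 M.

0.12 M/s

Step 1: Identify the rate law: rate = k[azomethane]^1
Step 2: Substitute values: rate = 0.4 × (0.3)^1
Step 3: Calculate: rate = 0.4 × 0.3 = 0.12 M/s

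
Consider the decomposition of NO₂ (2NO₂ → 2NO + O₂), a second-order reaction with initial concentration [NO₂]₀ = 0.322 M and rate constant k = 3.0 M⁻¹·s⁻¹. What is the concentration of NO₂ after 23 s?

0.01387 M

Step 1: For a second-order reaction: 1/[NO₂] = 1/[NO₂]₀ + kt
Step 2: 1/[NO₂] = 1/0.322 + 3.0 × 23
Step 3: 1/[NO₂] = 3.106 + 69 = 72.11
Step 4: [NO₂] = 1/72.11 = 0.01387 M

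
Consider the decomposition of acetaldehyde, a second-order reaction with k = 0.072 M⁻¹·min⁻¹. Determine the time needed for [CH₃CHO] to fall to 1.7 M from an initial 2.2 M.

1.857 min

Step 1: For second-order: t = (1/[CH₃CHO] - 1/[CH₃CHO]₀)/k
Step 2: t = (1/1.7 - 1/2.2)/0.072
Step 3: t = (0.5882 - 0.4545)/0.072
Step 4: t = 0.1337/0.072 = 1.857 min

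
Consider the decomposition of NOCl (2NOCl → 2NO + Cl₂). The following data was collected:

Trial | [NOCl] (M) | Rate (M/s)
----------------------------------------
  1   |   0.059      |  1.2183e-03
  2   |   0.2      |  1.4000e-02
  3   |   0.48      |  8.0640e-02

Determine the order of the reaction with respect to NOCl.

second order (2)

Step 1: Compare trials to find order n where rate₂/rate₁ = ([NOCl]₂/[NOCl]₁)^n
Step 2: rate₂/rate₁ = 1.4000e-02/1.2183e-03 = 11.49
Step 3: [NOCl]₂/[NOCl]₁ = 0.2/0.059 = 3.39
Step 4: n = ln(11.49)/ln(3.39) = 2.00 ≈ 2
Step 5: The reaction is second order in NOCl.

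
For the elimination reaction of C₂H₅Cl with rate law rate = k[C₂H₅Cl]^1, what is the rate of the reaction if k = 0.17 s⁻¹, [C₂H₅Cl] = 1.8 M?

0.306 M/s

Step 1: Identify the rate law: rate = k[C₂H₅Cl]^1
Step 2: Substitute values: rate = 0.17 × (1.8)^1
Step 3: Calculate: rate = 0.17 × 1.8 = 0.306 M/s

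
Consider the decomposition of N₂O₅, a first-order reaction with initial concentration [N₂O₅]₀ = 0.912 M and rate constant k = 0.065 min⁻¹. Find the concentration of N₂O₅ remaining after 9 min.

0.5081 M

Step 1: For a first-order reaction: [N₂O₅] = [N₂O₅]₀ × e^(-kt)
Step 2: [N₂O₅] = 0.912 × e^(-0.065 × 9)
Step 3: [N₂O₅] = 0.912 × e^(-0.585)
Step 4: [N₂O₅] = 0.912 × 0.557106 = 0.5081 M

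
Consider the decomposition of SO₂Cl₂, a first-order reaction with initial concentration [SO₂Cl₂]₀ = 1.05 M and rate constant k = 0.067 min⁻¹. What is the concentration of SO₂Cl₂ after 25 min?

0.1967 M

Step 1: For a first-order reaction: [SO₂Cl₂] = [SO₂Cl₂]₀ × e^(-kt)
Step 2: [SO₂Cl₂] = 1.05 × e^(-0.067 × 25)
Step 3: [SO₂Cl₂] = 1.05 × e^(-1.675)
Step 4: [SO₂Cl₂] = 1.05 × 0.187308 = 0.1967 M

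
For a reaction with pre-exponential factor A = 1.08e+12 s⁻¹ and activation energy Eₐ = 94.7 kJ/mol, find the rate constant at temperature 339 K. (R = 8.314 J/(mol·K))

2.76e-03 s⁻¹

Step 1: Use the Arrhenius equation: k = A × exp(-Eₐ/RT)
Step 2: Convert Eₐ to J/mol: 94.7 kJ/mol = 94700 J/mol
Step 3: Calculate the exponent: -Eₐ/(RT) = -94700/(8.314 × 339) = -33.60008
Step 4: k = 1.08e+12 × exp(-33.60008)
Step 5: k = 1.08e+12 × 2.55665e-15 = 2.7612e-03 s⁻¹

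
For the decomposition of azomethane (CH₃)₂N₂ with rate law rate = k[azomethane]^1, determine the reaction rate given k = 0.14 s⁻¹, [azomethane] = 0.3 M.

0.042 M/s

Step 1: Identify the rate law: rate = k[azomethane]^1
Step 2: Substitute values: rate = 0.14 × (0.3)^1
Step 3: Calculate: rate = 0.14 × 0.3 = 0.042 M/s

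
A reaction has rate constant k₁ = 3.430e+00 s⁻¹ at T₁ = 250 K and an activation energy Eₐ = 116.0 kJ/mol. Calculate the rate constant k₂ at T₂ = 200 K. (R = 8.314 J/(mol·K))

2.991e-06 s⁻¹

Step 1: Use the two-temperature Arrhenius form: ln(k₂/k₁) = -Eₐ/R × (1/T₂ - 1/T₁)
Step 2: Convert Eₐ to J/mol: 116.0 kJ/mol = 116000 J/mol
Step 3: 1/T₂ - 1/T₁ = 1/200 - 1/250 = 1.000000e-03 K⁻¹
Step 4: ln(k₂/k₁) = -116000/8.314 × 1.000000e-03 = -13.95237
Step 5: k₂ = k₁ × exp(-13.95237) = 3.430e+00 × 8.72093e-07 = 2.991e-06 s⁻¹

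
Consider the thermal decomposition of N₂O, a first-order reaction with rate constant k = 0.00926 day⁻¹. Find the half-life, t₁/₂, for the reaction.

74.85 day

Step 1: For a first-order reaction, t₁/₂ = ln(2)/k
Step 2: t₁/₂ = ln(2)/0.00926
Step 3: t₁/₂ = 0.6931/0.00926 = 74.85 day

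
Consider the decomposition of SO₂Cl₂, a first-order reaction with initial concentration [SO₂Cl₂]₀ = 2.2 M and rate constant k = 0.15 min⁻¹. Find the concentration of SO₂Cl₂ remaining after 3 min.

1.403 M

Step 1: For a first-order reaction: [SO₂Cl₂] = [SO₂Cl₂]₀ × e^(-kt)
Step 2: [SO₂Cl₂] = 2.2 × e^(-0.15 × 3)
Step 3: [SO₂Cl₂] = 2.2 × e^(-0.45)
Step 4: [SO₂Cl₂] = 2.2 × 0.637628 = 1.403 M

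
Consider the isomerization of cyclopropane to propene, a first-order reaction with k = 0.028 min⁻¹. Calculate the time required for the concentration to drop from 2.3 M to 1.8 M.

8.754 min

Step 1: For first-order: t = ln([cyclopropane]₀/[cyclopropane])/k
Step 2: t = ln(2.3/1.8)/0.028
Step 3: t = ln(1.278)/0.028
Step 4: t = 0.2451/0.028 = 8.754 min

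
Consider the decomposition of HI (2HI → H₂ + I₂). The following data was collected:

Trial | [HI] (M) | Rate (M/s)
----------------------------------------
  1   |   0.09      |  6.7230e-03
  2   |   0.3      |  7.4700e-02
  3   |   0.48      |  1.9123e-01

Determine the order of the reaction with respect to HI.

second order (2)

Step 1: Compare trials to find order n where rate₂/rate₁ = ([HI]₂/[HI]₁)^n
Step 2: rate₂/rate₁ = 7.4700e-02/6.7230e-03 = 11.11
Step 3: [HI]₂/[HI]₁ = 0.3/0.09 = 3.333
Step 4: n = ln(11.11)/ln(3.333) = 2.00 ≈ 2
Step 5: The reaction is second order in HI.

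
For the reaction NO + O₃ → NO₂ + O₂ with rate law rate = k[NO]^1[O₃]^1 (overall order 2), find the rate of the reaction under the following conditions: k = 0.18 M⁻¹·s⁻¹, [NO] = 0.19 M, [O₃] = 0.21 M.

0.007182 M/s

Step 1: The rate law is rate = k[NO]^1[O₃]^1, overall order = 1+1 = 2
Step 2: Substitute values: rate = 0.18 × (0.19)^1 × (0.21)^1
Step 3: rate = 0.18 × 0.19 × 0.21 = 0.007182 M/s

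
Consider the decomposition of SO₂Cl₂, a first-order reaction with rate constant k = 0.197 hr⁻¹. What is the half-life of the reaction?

3.519 hr

Step 1: For a first-order reaction, t₁/₂ = ln(2)/k
Step 2: t₁/₂ = ln(2)/0.197
Step 3: t₁/₂ = 0.6931/0.197 = 3.519 hr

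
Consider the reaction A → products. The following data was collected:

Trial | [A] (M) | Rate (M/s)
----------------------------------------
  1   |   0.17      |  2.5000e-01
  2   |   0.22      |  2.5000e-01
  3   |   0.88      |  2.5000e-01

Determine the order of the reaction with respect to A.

zeroth order (0)

Step 1: Compare trials - when concentration changes, rate stays constant.
Step 2: rate₂/rate₁ = 2.5000e-01/2.5000e-01 = 1
Step 3: [A]₂/[A]₁ = 0.22/0.17 = 1.294
Step 4: Since rate ratio ≈ (conc ratio)^0, the reaction is zeroth order.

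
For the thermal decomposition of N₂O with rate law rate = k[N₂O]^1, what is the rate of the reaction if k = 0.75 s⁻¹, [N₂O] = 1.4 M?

1.05 M/s

Step 1: Identify the rate law: rate = k[N₂O]^1
Step 2: Substitute values: rate = 0.75 × (1.4)^1
Step 3: Calculate: rate = 0.75 × 1.4 = 1.05 M/s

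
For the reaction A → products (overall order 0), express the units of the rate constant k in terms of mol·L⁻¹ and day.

mol·L⁻¹·day⁻¹

Step 1: For overall order n, rate = k × (concentration)^n.
Step 2: Rate has units mol·L⁻¹·day⁻¹; concentration term has units (mol·L⁻¹)^0.
Step 3: k = rate / (concentration)^n, so units of k = (mol·L⁻¹)^(1-0)·day⁻¹ = mol·L⁻¹·day⁻¹.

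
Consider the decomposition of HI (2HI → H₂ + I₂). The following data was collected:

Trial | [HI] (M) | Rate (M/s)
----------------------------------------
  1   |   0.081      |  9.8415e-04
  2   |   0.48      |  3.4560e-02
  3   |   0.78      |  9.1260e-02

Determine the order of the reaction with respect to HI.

second order (2)

Step 1: Compare trials to find order n where rate₂/rate₁ = ([HI]₂/[HI]₁)^n
Step 2: rate₂/rate₁ = 3.4560e-02/9.8415e-04 = 35.12
Step 3: [HI]₂/[HI]₁ = 0.48/0.081 = 5.926
Step 4: n = ln(35.12)/ln(5.926) = 2.00 ≈ 2
Step 5: The reaction is second order in HI.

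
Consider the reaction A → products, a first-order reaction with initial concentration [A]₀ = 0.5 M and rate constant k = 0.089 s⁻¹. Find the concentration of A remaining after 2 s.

0.4185 M

Step 1: For a first-order reaction: [A] = [A]₀ × e^(-kt)
Step 2: [A] = 0.5 × e^(-0.089 × 2)
Step 3: [A] = 0.5 × e^(-0.178)
Step 4: [A] = 0.5 × 0.836942 = 0.4185 M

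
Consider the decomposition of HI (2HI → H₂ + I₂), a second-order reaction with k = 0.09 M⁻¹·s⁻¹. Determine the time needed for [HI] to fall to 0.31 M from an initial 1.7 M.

29.31 s

Step 1: For second-order: t = (1/[HI] - 1/[HI]₀)/k
Step 2: t = (1/0.31 - 1/1.7)/0.09
Step 3: t = (3.226 - 0.5882)/0.09
Step 4: t = 2.638/0.09 = 29.31 s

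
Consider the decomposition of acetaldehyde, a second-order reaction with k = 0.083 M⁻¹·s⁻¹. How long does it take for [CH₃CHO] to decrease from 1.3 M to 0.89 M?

4.269 s

Step 1: For second-order: t = (1/[CH₃CHO] - 1/[CH₃CHO]₀)/k
Step 2: t = (1/0.89 - 1/1.3)/0.083
Step 3: t = (1.124 - 0.7692)/0.083
Step 4: t = 0.3544/0.083 = 4.269 s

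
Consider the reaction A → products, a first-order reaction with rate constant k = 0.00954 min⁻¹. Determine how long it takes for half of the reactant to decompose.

72.66 min

Step 1: For a first-order reaction, t₁/₂ = ln(2)/k
Step 2: t₁/₂ = ln(2)/0.00954
Step 3: t₁/₂ = 0.6931/0.00954 = 72.66 min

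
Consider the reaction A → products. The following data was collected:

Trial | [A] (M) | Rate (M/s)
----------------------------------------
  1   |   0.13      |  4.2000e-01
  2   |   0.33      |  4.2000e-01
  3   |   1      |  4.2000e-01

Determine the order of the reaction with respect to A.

zeroth order (0)

Step 1: Compare trials - when concentration changes, rate stays constant.
Step 2: rate₂/rate₁ = 4.2000e-01/4.2000e-01 = 1
Step 3: [A]₂/[A]₁ = 0.33/0.13 = 2.538
Step 4: Since rate ratio ≈ (conc ratio)^0, the reaction is zeroth order.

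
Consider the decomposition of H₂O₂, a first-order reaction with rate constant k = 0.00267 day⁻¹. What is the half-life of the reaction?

259.6 day

Step 1: For a first-order reaction, t₁/₂ = ln(2)/k
Step 2: t₁/₂ = ln(2)/0.00267
Step 3: t₁/₂ = 0.6931/0.00267 = 259.6 day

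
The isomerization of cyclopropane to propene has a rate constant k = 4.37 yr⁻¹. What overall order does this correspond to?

first order (1)

Step 1: The units of k for an nth-order reaction are (concentration)^(1-n)·(time)⁻¹.
Step 2: Here k has units yr⁻¹, so the concentration exponent is 0.
Step 3: 1 - n = 0 ⇒ n = 1. The reaction is first order.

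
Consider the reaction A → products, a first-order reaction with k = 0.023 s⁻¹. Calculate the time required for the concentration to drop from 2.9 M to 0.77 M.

57.66 s

Step 1: For first-order: t = ln([A]₀/[A])/k
Step 2: t = ln(2.9/0.77)/0.023
Step 3: t = ln(3.766)/0.023
Step 4: t = 1.326/0.023 = 57.66 s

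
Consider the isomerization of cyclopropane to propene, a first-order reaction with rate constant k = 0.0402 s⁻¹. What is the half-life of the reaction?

17.24 s

Step 1: For a first-order reaction, t₁/₂ = ln(2)/k
Step 2: t₁/₂ = ln(2)/0.0402
Step 3: t₁/₂ = 0.6931/0.0402 = 17.24 s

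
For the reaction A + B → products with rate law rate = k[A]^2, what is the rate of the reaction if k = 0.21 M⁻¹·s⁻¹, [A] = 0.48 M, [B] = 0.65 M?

0.04838 M/s

Step 1: The rate law is rate = k[A]^2
Step 2: Note that the rate does not depend on [B] (zero order in B).
Step 3: rate = 0.21 × (0.48)^2 = 0.048384 M/s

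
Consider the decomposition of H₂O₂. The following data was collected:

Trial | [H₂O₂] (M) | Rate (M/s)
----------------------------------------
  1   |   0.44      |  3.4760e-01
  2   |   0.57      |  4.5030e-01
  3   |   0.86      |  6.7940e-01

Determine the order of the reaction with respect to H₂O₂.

first order (1)

Step 1: Compare trials to find order n where rate₂/rate₁ = ([H₂O₂]₂/[H₂O₂]₁)^n
Step 2: rate₂/rate₁ = 4.5030e-01/3.4760e-01 = 1.295
Step 3: [H₂O₂]₂/[H₂O₂]₁ = 0.57/0.44 = 1.295
Step 4: n = ln(1.295)/ln(1.295) = 1.00 ≈ 1
Step 5: The reaction is first order in H₂O₂.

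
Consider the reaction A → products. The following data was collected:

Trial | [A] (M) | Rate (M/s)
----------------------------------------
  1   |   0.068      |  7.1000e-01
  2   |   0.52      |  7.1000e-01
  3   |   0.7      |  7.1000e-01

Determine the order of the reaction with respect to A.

zeroth order (0)

Step 1: Compare trials - when concentration changes, rate stays constant.
Step 2: rate₂/rate₁ = 7.1000e-01/7.1000e-01 = 1
Step 3: [A]₂/[A]₁ = 0.52/0.068 = 7.647
Step 4: Since rate ratio ≈ (conc ratio)^0, the reaction is zeroth order.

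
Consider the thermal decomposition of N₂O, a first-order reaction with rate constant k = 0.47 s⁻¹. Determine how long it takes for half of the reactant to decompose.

1.475 s

Step 1: For a first-order reaction, t₁/₂ = ln(2)/k
Step 2: t₁/₂ = ln(2)/0.47
Step 3: t₁/₂ = 0.6931/0.47 = 1.475 s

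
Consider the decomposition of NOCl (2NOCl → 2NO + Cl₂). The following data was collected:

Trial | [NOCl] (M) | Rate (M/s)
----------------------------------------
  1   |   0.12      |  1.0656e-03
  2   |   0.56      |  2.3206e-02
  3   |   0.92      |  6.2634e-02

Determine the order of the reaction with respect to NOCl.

second order (2)

Step 1: Compare trials to find order n where rate₂/rate₁ = ([NOCl]₂/[NOCl]₁)^n
Step 2: rate₂/rate₁ = 2.3206e-02/1.0656e-03 = 21.78
Step 3: [NOCl]₂/[NOCl]₁ = 0.56/0.12 = 4.667
Step 4: n = ln(21.78)/ln(4.667) = 2.00 ≈ 2
Step 5: The reaction is second order in NOCl.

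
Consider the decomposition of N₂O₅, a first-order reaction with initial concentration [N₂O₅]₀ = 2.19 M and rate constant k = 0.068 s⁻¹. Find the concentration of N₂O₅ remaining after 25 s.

0.4001 M

Step 1: For a first-order reaction: [N₂O₅] = [N₂O₅]₀ × e^(-kt)
Step 2: [N₂O₅] = 2.19 × e^(-0.068 × 25)
Step 3: [N₂O₅] = 2.19 × e^(-1.7)
Step 4: [N₂O₅] = 2.19 × 0.182684 = 0.4001 M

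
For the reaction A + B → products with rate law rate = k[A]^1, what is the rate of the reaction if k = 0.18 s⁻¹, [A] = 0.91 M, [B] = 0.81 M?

0.1638 M/s

Step 1: The rate law is rate = k[A]^1
Step 2: Note that the rate does not depend on [B] (zero order in B).
Step 3: rate = 0.18 × (0.91)^1 = 0.1638 M/s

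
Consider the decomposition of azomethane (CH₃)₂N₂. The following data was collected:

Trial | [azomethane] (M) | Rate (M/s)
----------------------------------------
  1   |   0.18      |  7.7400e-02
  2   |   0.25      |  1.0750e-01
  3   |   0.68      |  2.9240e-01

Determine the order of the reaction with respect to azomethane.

first order (1)

Step 1: Compare trials to find order n where rate₂/rate₁ = ([azomethane]₂/[azomethane]₁)^n
Step 2: rate₂/rate₁ = 1.0750e-01/7.7400e-02 = 1.389
Step 3: [azomethane]₂/[azomethane]₁ = 0.25/0.18 = 1.389
Step 4: n = ln(1.389)/ln(1.389) = 1.00 ≈ 1
Step 5: The reaction is first order in azomethane.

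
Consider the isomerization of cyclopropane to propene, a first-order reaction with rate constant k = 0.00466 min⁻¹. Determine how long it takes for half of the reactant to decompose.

148.7 min

Step 1: For a first-order reaction, t₁/₂ = ln(2)/k
Step 2: t₁/₂ = ln(2)/0.00466
Step 3: t₁/₂ = 0.6931/0.00466 = 148.7 min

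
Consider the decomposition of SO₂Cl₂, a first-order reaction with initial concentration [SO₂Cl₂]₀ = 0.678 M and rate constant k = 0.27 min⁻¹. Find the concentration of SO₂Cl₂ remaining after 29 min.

0.0002696 M

Step 1: For a first-order reaction: [SO₂Cl₂] = [SO₂Cl₂]₀ × e^(-kt)
Step 2: [SO₂Cl₂] = 0.678 × e^(-0.27 × 29)
Step 3: [SO₂Cl₂] = 0.678 × e^(-7.83)
Step 4: [SO₂Cl₂] = 0.678 × 0.000397625 = 0.0002696 M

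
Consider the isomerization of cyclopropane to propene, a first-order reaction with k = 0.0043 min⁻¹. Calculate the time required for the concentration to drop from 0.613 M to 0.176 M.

290.2 min

Step 1: For first-order: t = ln([cyclopropane]₀/[cyclopropane])/k
Step 2: t = ln(0.613/0.176)/0.0043
Step 3: t = ln(3.483)/0.0043
Step 4: t = 1.248/0.0043 = 290.2 min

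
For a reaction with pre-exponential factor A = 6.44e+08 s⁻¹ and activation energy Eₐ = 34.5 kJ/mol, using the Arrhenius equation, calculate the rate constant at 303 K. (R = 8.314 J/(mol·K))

7.26e+02 s⁻¹

Step 1: Use the Arrhenius equation: k = A × exp(-Eₐ/RT)
Step 2: Convert Eₐ to J/mol: 34.5 kJ/mol = 34500 J/mol
Step 3: Calculate the exponent: -Eₐ/(RT) = -34500/(8.314 × 303) = -13.69514
Step 4: k = 6.44e+08 × exp(-13.69514)
Step 5: k = 6.44e+08 × 1.12791e-06 = 7.2637e+02 s⁻¹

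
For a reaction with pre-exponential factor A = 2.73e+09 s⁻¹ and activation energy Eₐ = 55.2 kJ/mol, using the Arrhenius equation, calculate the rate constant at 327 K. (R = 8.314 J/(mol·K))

4.15e+00 s⁻¹

Step 1: Use the Arrhenius equation: k = A × exp(-Eₐ/RT)
Step 2: Convert Eₐ to J/mol: 55.2 kJ/mol = 55200 J/mol
Step 3: Calculate the exponent: -Eₐ/(RT) = -55200/(8.314 × 327) = -20.30399
Step 4: k = 2.73e+09 × exp(-20.30399)
Step 5: k = 2.73e+09 × 1.52086e-09 = 4.1519e+00 s⁻¹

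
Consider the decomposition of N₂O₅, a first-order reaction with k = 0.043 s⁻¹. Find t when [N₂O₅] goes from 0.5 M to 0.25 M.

16.12 s

Step 1: For first-order: t = ln([N₂O₅]₀/[N₂O₅])/k
Step 2: t = ln(0.5/0.25)/0.043
Step 3: t = ln(2)/0.043
Step 4: t = 0.6931/0.043 = 16.12 s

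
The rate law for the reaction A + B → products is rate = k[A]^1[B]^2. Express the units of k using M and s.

M⁻²·s⁻¹

Step 1: Overall order = 1 + 2 = 3.
Step 2: rate has units M·s⁻¹; [A]^1[B]^2 has units M^3.
Step 3: k = rate/([A]^1[B]^2), so units of k = M^(1-3)·s⁻¹ = M⁻²·s⁻¹.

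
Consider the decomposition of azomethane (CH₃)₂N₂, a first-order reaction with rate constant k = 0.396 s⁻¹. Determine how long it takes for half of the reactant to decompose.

1.75 s

Step 1: For a first-order reaction, t₁/₂ = ln(2)/k
Step 2: t₁/₂ = ln(2)/0.396
Step 3: t₁/₂ = 0.6931/0.396 = 1.75 s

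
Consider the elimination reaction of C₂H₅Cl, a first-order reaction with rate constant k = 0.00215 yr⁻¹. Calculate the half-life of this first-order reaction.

322.4 yr

Step 1: For a first-order reaction, t₁/₂ = ln(2)/k
Step 2: t₁/₂ = ln(2)/0.00215
Step 3: t₁/₂ = 0.6931/0.00215 = 322.4 yr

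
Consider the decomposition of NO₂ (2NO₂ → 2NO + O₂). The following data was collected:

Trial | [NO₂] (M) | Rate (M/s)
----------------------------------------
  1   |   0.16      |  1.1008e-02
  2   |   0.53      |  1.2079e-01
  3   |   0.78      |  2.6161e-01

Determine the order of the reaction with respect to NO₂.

second order (2)

Step 1: Compare trials to find order n where rate₂/rate₁ = ([NO₂]₂/[NO₂]₁)^n
Step 2: rate₂/rate₁ = 1.2079e-01/1.1008e-02 = 10.97
Step 3: [NO₂]₂/[NO₂]₁ = 0.53/0.16 = 3.312
Step 4: n = ln(10.97)/ln(3.312) = 2.00 ≈ 2
Step 5: The reaction is second order in NO₂.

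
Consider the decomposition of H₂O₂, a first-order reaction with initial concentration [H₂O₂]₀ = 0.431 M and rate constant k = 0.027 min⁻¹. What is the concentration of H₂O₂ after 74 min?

0.05845 M

Step 1: For a first-order reaction: [H₂O₂] = [H₂O₂]₀ × e^(-kt)
Step 2: [H₂O₂] = 0.431 × e^(-0.027 × 74)
Step 3: [H₂O₂] = 0.431 × e^(-1.998)
Step 4: [H₂O₂] = 0.431 × 0.135606 = 0.05845 M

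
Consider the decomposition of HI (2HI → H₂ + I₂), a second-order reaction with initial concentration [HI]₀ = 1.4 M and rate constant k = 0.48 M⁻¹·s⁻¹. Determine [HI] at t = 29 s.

0.06833 M

Step 1: For a second-order reaction: 1/[HI] = 1/[HI]₀ + kt
Step 2: 1/[HI] = 1/1.4 + 0.48 × 29
Step 3: 1/[HI] = 0.7143 + 13.92 = 14.63
Step 4: [HI] = 1/14.63 = 0.06833 M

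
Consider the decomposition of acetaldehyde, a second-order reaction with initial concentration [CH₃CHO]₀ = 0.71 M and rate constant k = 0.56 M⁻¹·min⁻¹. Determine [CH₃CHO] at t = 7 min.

0.1877 M

Step 1: For a second-order reaction: 1/[CH₃CHO] = 1/[CH₃CHO]₀ + kt
Step 2: 1/[CH₃CHO] = 1/0.71 + 0.56 × 7
Step 3: 1/[CH₃CHO] = 1.408 + 3.92 = 5.328
Step 4: [CH₃CHO] = 1/5.328 = 0.1877 M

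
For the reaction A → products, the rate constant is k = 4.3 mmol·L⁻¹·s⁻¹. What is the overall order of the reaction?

zeroth order (0)

Step 1: The units of k for an nth-order reaction are (concentration)^(1-n)·(time)⁻¹.
Step 2: Here k has units mmol·L⁻¹·s⁻¹, so the concentration exponent is 1.
Step 3: 1 - n = 1 ⇒ n = 0. The reaction is zeroth order.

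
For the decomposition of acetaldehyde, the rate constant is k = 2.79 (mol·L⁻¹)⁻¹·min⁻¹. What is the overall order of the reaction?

second order (2)

Step 1: The units of k for an nth-order reaction are (concentration)^(1-n)·(time)⁻¹.
Step 2: Here k has units (mol·L⁻¹)⁻¹·min⁻¹, so the concentration exponent is -1.
Step 3: 1 - n = -1 ⇒ n = 2. The reaction is second order.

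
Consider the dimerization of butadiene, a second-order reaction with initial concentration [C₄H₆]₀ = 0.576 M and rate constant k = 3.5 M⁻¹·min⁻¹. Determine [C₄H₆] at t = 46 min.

0.006145 M

Step 1: For a second-order reaction: 1/[C₄H₆] = 1/[C₄H₆]₀ + kt
Step 2: 1/[C₄H₆] = 1/0.576 + 3.5 × 46
Step 3: 1/[C₄H₆] = 1.736 + 161 = 162.7
Step 4: [C₄H₆] = 1/162.7 = 0.006145 M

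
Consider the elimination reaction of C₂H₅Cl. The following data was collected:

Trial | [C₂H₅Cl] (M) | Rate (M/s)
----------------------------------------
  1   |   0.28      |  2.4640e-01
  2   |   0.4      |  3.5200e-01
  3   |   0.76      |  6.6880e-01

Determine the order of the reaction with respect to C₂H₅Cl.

first order (1)

Step 1: Compare trials to find order n where rate₂/rate₁ = ([C₂H₅Cl]₂/[C₂H₅Cl]₁)^n
Step 2: rate₂/rate₁ = 3.5200e-01/2.4640e-01 = 1.429
Step 3: [C₂H₅Cl]₂/[C₂H₅Cl]₁ = 0.4/0.28 = 1.429
Step 4: n = ln(1.429)/ln(1.429) = 1.00 ≈ 1
Step 5: The reaction is first order in C₂H₅Cl.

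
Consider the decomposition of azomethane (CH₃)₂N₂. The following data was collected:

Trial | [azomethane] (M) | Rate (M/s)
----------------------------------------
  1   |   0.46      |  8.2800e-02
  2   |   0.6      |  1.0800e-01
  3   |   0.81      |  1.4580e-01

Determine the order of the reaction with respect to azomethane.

first order (1)

Step 1: Compare trials to find order n where rate₂/rate₁ = ([azomethane]₂/[azomethane]₁)^n
Step 2: rate₂/rate₁ = 1.0800e-01/8.2800e-02 = 1.304
Step 3: [azomethane]₂/[azomethane]₁ = 0.6/0.46 = 1.304
Step 4: n = ln(1.304)/ln(1.304) = 1.00 ≈ 1
Step 5: The reaction is first order in azomethane.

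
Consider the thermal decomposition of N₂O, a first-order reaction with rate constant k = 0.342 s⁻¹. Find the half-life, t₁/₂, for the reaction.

2.027 s

Step 1: For a first-order reaction, t₁/₂ = ln(2)/k
Step 2: t₁/₂ = ln(2)/0.342
Step 3: t₁/₂ = 0.6931/0.342 = 2.027 s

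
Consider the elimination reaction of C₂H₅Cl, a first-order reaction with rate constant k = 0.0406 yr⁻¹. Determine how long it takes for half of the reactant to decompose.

17.07 yr

Step 1: For a first-order reaction, t₁/₂ = ln(2)/k
Step 2: t₁/₂ = ln(2)/0.0406
Step 3: t₁/₂ = 0.6931/0.0406 = 17.07 yr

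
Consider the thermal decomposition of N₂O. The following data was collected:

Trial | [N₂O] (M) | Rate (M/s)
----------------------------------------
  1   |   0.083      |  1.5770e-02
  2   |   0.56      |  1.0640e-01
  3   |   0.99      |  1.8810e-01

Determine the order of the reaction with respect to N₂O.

first order (1)

Step 1: Compare trials to find order n where rate₂/rate₁ = ([N₂O]₂/[N₂O]₁)^n
Step 2: rate₂/rate₁ = 1.0640e-01/1.5770e-02 = 6.747
Step 3: [N₂O]₂/[N₂O]₁ = 0.56/0.083 = 6.747
Step 4: n = ln(6.747)/ln(6.747) = 1.00 ≈ 1
Step 5: The reaction is first order in N₂O.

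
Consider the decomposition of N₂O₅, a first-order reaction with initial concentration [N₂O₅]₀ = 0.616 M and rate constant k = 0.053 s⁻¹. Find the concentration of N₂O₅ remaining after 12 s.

0.3261 M

Step 1: For a first-order reaction: [N₂O₅] = [N₂O₅]₀ × e^(-kt)
Step 2: [N₂O₅] = 0.616 × e^(-0.053 × 12)
Step 3: [N₂O₅] = 0.616 × e^(-0.636)
Step 4: [N₂O₅] = 0.616 × 0.529406 = 0.3261 M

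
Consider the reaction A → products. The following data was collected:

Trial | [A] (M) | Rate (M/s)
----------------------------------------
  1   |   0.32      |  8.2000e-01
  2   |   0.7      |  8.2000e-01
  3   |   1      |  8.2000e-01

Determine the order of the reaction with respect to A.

zeroth order (0)

Step 1: Compare trials - when concentration changes, rate stays constant.
Step 2: rate₂/rate₁ = 8.2000e-01/8.2000e-01 = 1
Step 3: [A]₂/[A]₁ = 0.7/0.32 = 2.188
Step 4: Since rate ratio ≈ (conc ratio)^0, the reaction is zeroth order.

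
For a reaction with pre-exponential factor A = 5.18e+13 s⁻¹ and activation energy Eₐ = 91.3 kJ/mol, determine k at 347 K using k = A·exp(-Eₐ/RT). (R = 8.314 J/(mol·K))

9.34e-01 s⁻¹

Step 1: Use the Arrhenius equation: k = A × exp(-Eₐ/RT)
Step 2: Convert Eₐ to J/mol: 91.3 kJ/mol = 91300 J/mol
Step 3: Calculate the exponent: -Eₐ/(RT) = -91300/(8.314 × 347) = -31.64691
Step 4: k = 5.18e+13 × exp(-31.64691)
Step 5: k = 5.18e+13 × 1.80269e-14 = 9.3379e-01 s⁻¹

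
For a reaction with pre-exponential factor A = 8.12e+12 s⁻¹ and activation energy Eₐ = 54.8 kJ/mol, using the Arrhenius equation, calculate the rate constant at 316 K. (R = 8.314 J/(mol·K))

7.09e+03 s⁻¹

Step 1: Use the Arrhenius equation: k = A × exp(-Eₐ/RT)
Step 2: Convert Eₐ to J/mol: 54.8 kJ/mol = 54800 J/mol
Step 3: Calculate the exponent: -Eₐ/(RT) = -54800/(8.314 × 316) = -20.85852
Step 4: k = 8.12e+12 × exp(-20.85852)
Step 5: k = 8.12e+12 × 8.73494e-10 = 7.0928e+03 s⁻¹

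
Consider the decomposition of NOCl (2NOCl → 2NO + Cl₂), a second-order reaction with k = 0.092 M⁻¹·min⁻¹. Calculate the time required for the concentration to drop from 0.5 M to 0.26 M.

20.07 min

Step 1: For second-order: t = (1/[NOCl] - 1/[NOCl]₀)/k
Step 2: t = (1/0.26 - 1/0.5)/0.092
Step 3: t = (3.846 - 2)/0.092
Step 4: t = 1.846/0.092 = 20.07 min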